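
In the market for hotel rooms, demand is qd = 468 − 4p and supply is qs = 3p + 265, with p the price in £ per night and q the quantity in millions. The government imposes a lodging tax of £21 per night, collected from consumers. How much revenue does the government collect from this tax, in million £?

Without the tax, 468 − 4p = 3p + 265 gives 7p = 203, so p* = £29 and q* = 352.
With the tax collected from consumers, demand (in seller-price terms) shifts: qd = 468 − 4(p + 21).
New equilibrium: consumers pay £38, sellers receive £17, q = 316. (Wedge: pb − ps = 21.)
Revenue = t · Q = 21 · 316 = £6636.

Tax revenue = £6636 million.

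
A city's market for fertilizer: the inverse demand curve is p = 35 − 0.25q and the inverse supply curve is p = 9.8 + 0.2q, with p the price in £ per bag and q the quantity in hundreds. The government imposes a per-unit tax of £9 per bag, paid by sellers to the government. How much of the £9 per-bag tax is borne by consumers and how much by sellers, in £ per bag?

Consumers bear £5 per bag; sellers bear £4 per bag.

Inverting to q(p) form: qd = 140 − 4p; qs = 5p − 49.
Before the tax: set 140 − 4p = 5p − 49 → p* = £21, q* = 56.
With the tax collected from sellers, supply shifts: qs = 5(p − 9) − 49.
Solving gives q = 36 with consumers paying £26 and sellers receiving £17 (the £9 wedge).
Burden on consumers: £5; on sellers: £4. (They sum to £9.)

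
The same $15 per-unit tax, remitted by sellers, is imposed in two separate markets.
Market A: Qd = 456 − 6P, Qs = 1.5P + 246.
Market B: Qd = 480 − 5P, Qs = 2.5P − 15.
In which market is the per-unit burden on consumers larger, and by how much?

Market A: pre-tax P* = $28, Q* = 288; post-tax Q = 270; per-unit burden on consumers = $3.
Market B: pre-tax P* = $66, Q* = 150; post-tax Q = 125; per-unit burden on consumers = $5.
Difference: $3 vs $5 → market B is larger by $2.

Market B, by $2.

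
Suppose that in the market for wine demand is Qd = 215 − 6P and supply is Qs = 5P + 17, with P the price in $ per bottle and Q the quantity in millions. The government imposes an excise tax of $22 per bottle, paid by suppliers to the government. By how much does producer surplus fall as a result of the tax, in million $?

Producer surplus falls by $924 million.

Without the tax, 215 − 6P = 5P + 17 gives 11P = 198, so P* = $18 and Q* = 107.
With the tax collected from suppliers, supply shifts: Qs = 5(P − 22) + 17.
New equilibrium: buyers pay $28, suppliers receive $6, Q = 47. (Wedge: Pb − Ps = 22.)
ΔPS is the trapezoid between Q = 47 and Q = 107 of height $12: ½ · (107 + 47) · 12 = $924.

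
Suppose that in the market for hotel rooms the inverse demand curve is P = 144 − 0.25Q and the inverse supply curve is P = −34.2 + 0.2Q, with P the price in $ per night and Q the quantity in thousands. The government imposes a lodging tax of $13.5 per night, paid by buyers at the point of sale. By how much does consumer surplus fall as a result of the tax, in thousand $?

Rewrite in direct form: Qd = 576 − 4P and Qs = 5P + 171.
Before the tax: set 576 − 4P = 5P + 171 → P* = $45, Q* = 396.
With the tax collected from buyers, demand (in seller-price terms) shifts: Qd = 576 − 4(P + 13.5).
Solving gives Q = 366 with buyers paying $52.5 and producers receiving $39 (the $13.5 wedge).
ΔCS is the trapezoid between Q = 366 and Q = 396 of height $7.5: ½ · (396 + 366) · 7.5 = $2857.5.

Consumer surplus falls by $2857.5 thousand.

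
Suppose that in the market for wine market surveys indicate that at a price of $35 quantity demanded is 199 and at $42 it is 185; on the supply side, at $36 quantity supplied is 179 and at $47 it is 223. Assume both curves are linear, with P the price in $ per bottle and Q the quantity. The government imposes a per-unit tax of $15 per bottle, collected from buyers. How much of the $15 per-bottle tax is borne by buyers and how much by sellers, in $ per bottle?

Buyers bear $10 per bottle; sellers bear $5 per bottle.

Demand slope: (185 − 199)/(42 − 35) = -2, so Qd = 269 − 2P.
Supply slope: (223 − 179)/(47 − 36) = 4, so Qs = 4P + 35.
Before the tax: set 269 − 2P = 4P + 35 → P* = $39, Q* = 191.
With the tax collected from buyers, demand (in seller-price terms) shifts: Qd = 269 − 2(P + 15).
Solving gives Q = 171 with buyers paying $49 and sellers receiving $34 (the $15 wedge).
Burden on buyers: $10; on sellers: $5. (They sum to $15.)
The less price-elastic side of the market bears the larger share of a per-unit tax.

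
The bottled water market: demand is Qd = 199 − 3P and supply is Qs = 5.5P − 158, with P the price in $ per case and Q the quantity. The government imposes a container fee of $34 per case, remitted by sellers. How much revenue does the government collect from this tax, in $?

Without the tax, 199 − 3P = 5.5P − 158 gives 8.5P = 357, so P* = $42 and Q* = 73.
With the tax collected from sellers, supply shifts: Qs = 5.5(P − 34) − 158.
New equilibrium: buyers pay $64, sellers receive $30, Q = 7. (Wedge: Pb − Ps = 34.)
Revenue = t · Q = 34 · 7 = $238.

Tax revenue = $238.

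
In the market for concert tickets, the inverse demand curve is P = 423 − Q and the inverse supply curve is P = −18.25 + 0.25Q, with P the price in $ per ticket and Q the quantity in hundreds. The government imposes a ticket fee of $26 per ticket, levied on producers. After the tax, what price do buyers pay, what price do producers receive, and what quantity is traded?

Buyers pay $90.8; producers receive $64.8; quantity = 332.2.

Inverting to Q(P) form: Qd = 423 − P; Qs = 4P + 73.
Without the tax, 423 − P = 4P + 73 gives 5P = 350, so P* = $70 and Q* = 353.
With the tax collected from producers, supply shifts: Qs = 4(P − 26) + 73.
Solving gives Q = 332.2 with buyers paying $90.8 and producers receiving $64.8 (the $26 wedge).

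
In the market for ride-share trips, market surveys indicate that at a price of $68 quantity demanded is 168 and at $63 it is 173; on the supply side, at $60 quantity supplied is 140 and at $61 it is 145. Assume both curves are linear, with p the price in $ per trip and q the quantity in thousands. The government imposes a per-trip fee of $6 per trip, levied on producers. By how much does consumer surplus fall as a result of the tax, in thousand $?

Consumer surplus falls by $837.5 thousand.

Demand slope: (173 − 168)/(63 − 68) = -1, so qd = 236 − p.
Supply slope: (145 − 140)/(61 − 60) = 5, so qs = 5p − 160.
Without the tax, 236 − p = 5p − 160 gives 6p = 396, so p* = $66 and q* = 170.
With the tax collected from producers, supply shifts: qs = 5(p − 6) − 160.
New equilibrium: consumers pay $71, producers receive $65, q = 165. (Wedge: pb − ps = 6.)
ΔCS is the trapezoid between Q = 165 and Q = 170 of height $5: ½ · (170 + 165) · 5 = $837.5.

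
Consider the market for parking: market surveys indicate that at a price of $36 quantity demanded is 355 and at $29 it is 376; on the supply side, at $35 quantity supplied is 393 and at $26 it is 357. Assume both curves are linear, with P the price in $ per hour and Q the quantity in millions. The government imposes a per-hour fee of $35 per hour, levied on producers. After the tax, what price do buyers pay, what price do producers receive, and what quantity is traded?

Buyers pay $50; producers receive $15; quantity = 313.

Demand slope: (376 − 355)/(29 − 36) = -3, so Qd = 463 − 3P.
Supply slope: (357 − 393)/(26 − 35) = 4, so Qs = 4P + 253.
Before the tax: set 463 − 3P = 4P + 253 → P* = $30, Q* = 373.
With the tax collected from producers, supply shifts: Qs = 4(P − 35) + 253.
New equilibrium: buyers pay $50, producers receive $15, Q = 313. (Wedge: Pb − Ps = 35.)
The less price-elastic side of the market bears the larger share of a per-unit tax.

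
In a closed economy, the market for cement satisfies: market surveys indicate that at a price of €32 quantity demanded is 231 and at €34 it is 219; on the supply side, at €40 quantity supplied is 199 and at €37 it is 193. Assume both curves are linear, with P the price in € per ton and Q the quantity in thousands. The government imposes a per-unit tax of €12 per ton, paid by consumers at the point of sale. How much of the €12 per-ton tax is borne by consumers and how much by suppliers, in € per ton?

Demand slope: (219 − 231)/(34 − 32) = -6, so Qd = 423 − 6P.
Supply slope: (193 − 199)/(37 − 40) = 2, so Qs = 2P + 119.
Before the tax: set 423 − 6P = 2P + 119 → P* = €38, Q* = 195.
With the tax collected from consumers, demand (in seller-price terms) shifts: Qd = 423 − 6(P + 12).
New equilibrium: consumers pay €41, suppliers receive €29, Q = 177. (Wedge: Pb − Ps = 12.)
Burden on consumers: €3; on suppliers: €9. (They sum to €12.)

Consumers bear €3 per ton; suppliers bear €9 per ton.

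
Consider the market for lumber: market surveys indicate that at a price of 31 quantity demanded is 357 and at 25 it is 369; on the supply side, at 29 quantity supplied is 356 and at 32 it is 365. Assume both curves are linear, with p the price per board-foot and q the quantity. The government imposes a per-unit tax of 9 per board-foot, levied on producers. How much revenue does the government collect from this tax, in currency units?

Tax revenue = 3133.8.

Demand slope: (369 − 357)/(25 − 31) = -2, so qd = 419 − 2p.
Supply slope: (365 − 356)/(32 − 29) = 3, so qs = 3p + 269.
Before the tax: set 419 − 2p = 3p + 269 → p* = 30, q* = 359.
With the tax collected from producers, supply shifts: qs = 3(p − 9) + 269.
New equilibrium: consumers pay 35.4, producers receive 26.4, q = 348.2. (Wedge: pb − ps = 9.)
Revenue = t · Q = 9 · 348.2 = 3133.8.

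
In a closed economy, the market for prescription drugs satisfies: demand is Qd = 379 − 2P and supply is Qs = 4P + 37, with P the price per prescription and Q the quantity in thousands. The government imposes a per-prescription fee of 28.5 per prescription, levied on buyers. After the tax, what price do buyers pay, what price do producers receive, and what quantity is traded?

Without the tax, 379 − 2P = 4P + 37 gives 6P = 342, so P* = 57 and Q* = 265.
With the tax collected from buyers, demand (in seller-price terms) shifts: Qd = 379 − 2(P + 28.5).
New equilibrium: buyers pay 76, producers receive 47.5, Q = 227. (Wedge: Pb − Ps = 28.5.)

Buyers pay 76; producers receive 47.5; quantity = 227.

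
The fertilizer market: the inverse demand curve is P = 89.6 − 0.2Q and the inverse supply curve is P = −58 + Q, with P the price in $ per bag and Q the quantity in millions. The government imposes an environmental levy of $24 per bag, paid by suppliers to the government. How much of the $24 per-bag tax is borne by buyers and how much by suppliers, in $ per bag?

Buyers bear $4 per bag; suppliers bear $20 per bag.

Rewrite in direct form: Qd = 448 − 5P and Qs = P + 58.
Before the tax: set 448 − 5P = P + 58 → P* = $65, Q* = 123.
With the tax collected from suppliers, supply shifts: Qs = (P − 24) + 58.
Solving gives Q = 103 with buyers paying $69 and suppliers receiving $45 (the $24 wedge).
Burden on buyers: $4; on suppliers: $20. (They sum to $24.)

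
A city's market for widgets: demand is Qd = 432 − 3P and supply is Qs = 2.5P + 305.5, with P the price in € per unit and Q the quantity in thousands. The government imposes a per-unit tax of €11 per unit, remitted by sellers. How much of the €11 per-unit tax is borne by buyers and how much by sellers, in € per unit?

Buyers bear €5 per unit; sellers bear €6 per unit.

Before the tax: set 432 − 3P = 2.5P + 305.5 → P* = €23, Q* = 363.
With the tax collected from sellers, supply shifts: Qs = 2.5(P − 11) + 305.5.
New equilibrium: buyers pay €28, sellers receive €17, Q = 348. (Wedge: Pb − Ps = 11.)
Burden on buyers: €5; on sellers: €6. (They sum to €11.)
The less price-elastic side of the market bears the larger share of a per-unit tax.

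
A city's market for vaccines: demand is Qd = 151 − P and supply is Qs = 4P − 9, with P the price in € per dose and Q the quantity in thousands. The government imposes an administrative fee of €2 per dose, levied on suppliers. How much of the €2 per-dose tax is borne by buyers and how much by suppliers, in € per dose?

Before the tax: set 151 − P = 4P − 9 → P* = €32, Q* = 119.
With the tax collected from suppliers, supply shifts: Qs = 4(P − 2) − 9.
Solving gives Q = 117.4 with buyers paying €33.6 and suppliers receiving €31.6 (the €2 wedge).
Burden on buyers: €1.6; on suppliers: €0.4. (They sum to €2.)

Buyers bear €1.6 per dose; suppliers bear €0.4 per dose.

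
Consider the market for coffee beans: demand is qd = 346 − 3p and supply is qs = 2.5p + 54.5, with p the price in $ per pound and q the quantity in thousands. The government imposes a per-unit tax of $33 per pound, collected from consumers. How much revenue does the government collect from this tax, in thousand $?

Tax revenue = $4686 thousand.

Without the tax, 346 − 3p = 2.5p + 54.5 gives 5.5p = 291.5, so p* = $53 and q* = 187.
With the tax collected from consumers, demand (in seller-price terms) shifts: qd = 346 − 3(p + 33).
New equilibrium: consumers pay $68, suppliers receive $35, q = 142. (Wedge: pb − ps = 33.)
Revenue = t · Q = 33 · 142 = $4686.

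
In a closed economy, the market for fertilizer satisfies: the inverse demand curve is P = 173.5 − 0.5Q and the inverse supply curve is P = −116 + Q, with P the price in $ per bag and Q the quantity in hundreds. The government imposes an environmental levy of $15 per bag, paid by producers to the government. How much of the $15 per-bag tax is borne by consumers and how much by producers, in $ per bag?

Inverting to Q(P) form: Qd = 347 − 2P; Qs = P + 116.
Before the tax: set 347 − 2P = P + 116 → P* = $77, Q* = 193.
With the tax collected from producers, supply shifts: Qs = (P − 15) + 116.
Solving gives Q = 183 with consumers paying $82 and producers receiving $67 (the $15 wedge).
Burden on consumers: $5; on producers: $10. (They sum to $15.)
The less price-elastic side of the market bears the larger share of a per-unit tax.

Consumers bear $5 per bag; producers bear $10 per bag.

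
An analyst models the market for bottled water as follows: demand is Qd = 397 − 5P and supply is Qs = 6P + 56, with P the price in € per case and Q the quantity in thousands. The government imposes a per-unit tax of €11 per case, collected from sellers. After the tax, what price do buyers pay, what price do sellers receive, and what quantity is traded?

Buyers pay €37; sellers receive €26; quantity = 212.

Without the tax, 397 − 5P = 6P + 56 gives 11P = 341, so P* = €31 and Q* = 242.
With the tax collected from sellers, supply shifts: Qs = 6(P − 11) + 56.
Solving gives Q = 212 with buyers paying €37 and sellers receiving €26 (the €11 wedge).
The less price-elastic side of the market bears the larger share of a per-unit tax.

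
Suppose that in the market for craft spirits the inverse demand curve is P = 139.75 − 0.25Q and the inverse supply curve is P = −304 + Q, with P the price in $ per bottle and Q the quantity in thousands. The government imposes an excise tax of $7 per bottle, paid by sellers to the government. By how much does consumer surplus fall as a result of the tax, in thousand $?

Rewrite in direct form: Qd = 559 − 4P and Qs = P + 304.
Before the tax: set 559 − 4P = P + 304 → P* = $51, Q* = 355.
With the tax collected from sellers, supply shifts: Qs = (P − 7) + 304.
New equilibrium: buyers pay $52.4, sellers receive $45.4, Q = 349.4. (Wedge: Pb − Ps = 7.)
ΔCS is the trapezoid between Q = 349.4 and Q = 355 of height $1.4: ½ · (355 + 349.4) · 1.4 = $493.08.

Consumer surplus falls by $493.08 thousand.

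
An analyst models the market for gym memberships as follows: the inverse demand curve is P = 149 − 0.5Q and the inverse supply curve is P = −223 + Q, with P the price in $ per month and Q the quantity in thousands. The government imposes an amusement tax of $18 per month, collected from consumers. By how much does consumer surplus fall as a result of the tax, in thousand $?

Consumer surplus falls by $1452 thousand.

Rewrite in direct form: Qd = 298 − 2P and Qs = P + 223.
Without the tax, 298 − 2P = P + 223 gives 3P = 75, so P* = $25 and Q* = 248.
With the tax collected from consumers, demand (in seller-price terms) shifts: Qd = 298 − 2(P + 18).
New equilibrium: consumers pay $31, producers receive $13, Q = 236. (Wedge: Pb − Ps = 18.)
ΔCS is the trapezoid between Q = 236 and Q = 248 of height $6: ½ · (248 + 236) · 6 = $1452.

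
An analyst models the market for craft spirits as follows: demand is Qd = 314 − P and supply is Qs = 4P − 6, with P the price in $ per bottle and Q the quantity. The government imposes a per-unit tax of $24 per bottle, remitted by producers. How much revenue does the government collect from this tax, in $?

Before the tax: set 314 − P = 4P − 6 → P* = $64, Q* = 250.
With the tax collected from producers, supply shifts: Qs = 4(P − 24) − 6.
New equilibrium: buyers pay $83.2, producers receive $59.2, Q = 230.8. (Wedge: Pb − Ps = 24.)
Revenue = t · Q = 24 · 230.8 = $5539.2.

Tax revenue = $5539.2.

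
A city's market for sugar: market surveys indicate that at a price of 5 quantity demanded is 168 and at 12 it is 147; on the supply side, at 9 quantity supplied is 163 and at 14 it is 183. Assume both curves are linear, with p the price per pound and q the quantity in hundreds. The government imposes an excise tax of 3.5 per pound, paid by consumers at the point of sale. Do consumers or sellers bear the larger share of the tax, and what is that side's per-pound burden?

Consumers bear the larger share: 2 per pound.

Demand slope: (147 − 168)/(12 − 5) = -3, so qd = 183 − 3p.
Supply slope: (183 − 163)/(14 − 9) = 4, so qs = 4p + 127.
Without the tax, 183 − 3p = 4p + 127 gives 7p = 56, so p* = 8 and q* = 159.
With the tax collected from consumers, demand (in seller-price terms) shifts: qd = 183 − 3(p + 3.5).
Solving gives q = 153 with consumers paying 10 and sellers receiving 6.5 (the 3.5 wedge).
Per-pound burden: consumers 2, sellers 1.5.
Consumers take the larger share because demand is less price-elastic here (demand slope 3 vs supply slope 4).
The less price-elastic side of the market bears the larger share of a per-unit tax.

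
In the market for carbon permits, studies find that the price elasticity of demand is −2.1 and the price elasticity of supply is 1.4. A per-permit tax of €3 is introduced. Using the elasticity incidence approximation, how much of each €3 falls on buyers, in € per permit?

Incidence ratio: buyers' share ≈ εs / (εs + |εd|) = 1.4 / (1.4 + 2.1) = 0.4.
So buyers bear ≈ 0.4 × €3 = €1.2; suppliers bear €1.8.

Buyers bear ≈ €1.2 per permit.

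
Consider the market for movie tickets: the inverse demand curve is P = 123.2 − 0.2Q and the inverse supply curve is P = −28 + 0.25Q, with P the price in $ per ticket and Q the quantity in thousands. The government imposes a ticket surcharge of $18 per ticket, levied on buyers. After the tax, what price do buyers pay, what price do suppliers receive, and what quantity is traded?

Buyers pay $64; suppliers receive $46; quantity = 296.

Rewrite in direct form: Qd = 616 − 5P and Qs = 4P + 112.
Before the tax: set 616 − 5P = 4P + 112 → P* = $56, Q* = 336.
With the tax collected from buyers, demand (in seller-price terms) shifts: Qd = 616 − 5(P + 18).
Solving gives Q = 296 with buyers paying $64 and suppliers receiving $46 (the $18 wedge).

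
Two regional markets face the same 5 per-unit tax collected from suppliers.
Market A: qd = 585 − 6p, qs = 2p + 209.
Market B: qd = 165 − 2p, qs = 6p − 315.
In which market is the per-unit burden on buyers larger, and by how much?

Market B, by 2.5.

Market A: pre-tax p* = 47, q* = 303; post-tax q = 295.5; per-unit burden on buyers = 1.25.
Market B: pre-tax p* = 60, q* = 45; post-tax q = 37.5; per-unit burden on buyers = 3.75.
Difference: 1.25 vs 3.75 → market B is larger by 2.5.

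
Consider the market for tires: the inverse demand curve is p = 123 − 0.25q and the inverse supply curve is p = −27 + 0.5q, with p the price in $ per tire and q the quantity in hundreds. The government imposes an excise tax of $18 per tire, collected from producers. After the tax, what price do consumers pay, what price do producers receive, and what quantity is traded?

Consumers pay $79; producers receive $61; quantity = 176.

Inverting to q(p) form: qd = 492 − 4p; qs = 2p + 54.
Without the tax, 492 − 4p = 2p + 54 gives 6p = 438, so p* = $73 and q* = 200.
With the tax collected from producers, supply shifts: qs = 2(p − 18) + 54.
Solving gives q = 176 with consumers paying $79 and producers receiving $61 (the $18 wedge).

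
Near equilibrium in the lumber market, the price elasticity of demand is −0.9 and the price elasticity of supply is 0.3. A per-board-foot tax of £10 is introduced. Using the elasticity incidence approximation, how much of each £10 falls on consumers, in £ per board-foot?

Consumers bear ≈ £2.5 per board-foot.

Incidence ratio: consumers' share ≈ εs / (εs + |εd|) = 0.3 / (0.3 + 0.9) = 0.25.
So consumers bear ≈ 0.25 × £10 = £2.5; sellers bear £7.5.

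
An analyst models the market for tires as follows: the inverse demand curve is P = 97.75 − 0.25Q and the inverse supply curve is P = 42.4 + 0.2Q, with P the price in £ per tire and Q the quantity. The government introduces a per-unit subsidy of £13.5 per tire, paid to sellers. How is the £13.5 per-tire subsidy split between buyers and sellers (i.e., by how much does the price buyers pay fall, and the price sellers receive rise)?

Buyers gain £7.5 per tire; sellers gain £6 per tire.

Rewrite in direct form: Qd = 391 − 4P and Qs = 5P − 212.
Before the subsidy: set 391 − 4P = 5P − 212 → P* = £67, Q* = 123.
With a per-unit subsidy paid to sellers, each receives P + 13.5 per unit sold, so supply becomes Qs = 5(P + 13.5) − 212.
New equilibrium: buyers pay £59.5, sellers receive £73, Q = 153. (Wedge: Pb − Ps = −13.5.)
Gain to buyers: £7.5; to sellers: £6. (They sum to £13.5.)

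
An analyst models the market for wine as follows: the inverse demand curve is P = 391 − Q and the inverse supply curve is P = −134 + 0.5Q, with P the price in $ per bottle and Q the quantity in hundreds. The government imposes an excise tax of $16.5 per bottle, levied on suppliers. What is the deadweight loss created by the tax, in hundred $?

Deadweight loss = $90.75 hundred.

Rewrite in direct form: Qd = 391 − P and Qs = 2P + 268.
Without the tax, 391 − P = 2P + 268 gives 3P = 123, so P* = $41 and Q* = 350.
With the tax collected from suppliers, supply shifts: Qs = 2(P − 16.5) + 268.
Solving gives Q = 339 with consumers paying $52 and suppliers receiving $35.5 (the $16.5 wedge).
Quantity falls by |ΔQ| = |350 − 339| = 11.
DWL = ½ · t · |ΔQ| = ½ · 16.5 · 11 = $90.75.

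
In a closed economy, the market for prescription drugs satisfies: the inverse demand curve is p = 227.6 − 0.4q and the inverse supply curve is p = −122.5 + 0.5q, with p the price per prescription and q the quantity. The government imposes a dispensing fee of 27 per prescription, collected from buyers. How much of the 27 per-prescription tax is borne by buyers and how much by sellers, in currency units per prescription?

Buyers bear 12 per prescription; sellers bear 15 per prescription.

Rewrite in direct form: qd = 569 − 2.5p and qs = 2p + 245.
Without the tax, 569 − 2.5p = 2p + 245 gives 4.5p = 324, so p* = 72 and q* = 389.
With the tax collected from buyers, demand (in seller-price terms) shifts: qd = 569 − 2.5(p + 27).
New equilibrium: buyers pay 84, sellers receive 57, q = 359. (Wedge: pb − ps = 27.)
Burden on buyers: 12; on sellers: 15. (They sum to 27.)
The less price-elastic side of the market bears the larger share of a per-unit tax.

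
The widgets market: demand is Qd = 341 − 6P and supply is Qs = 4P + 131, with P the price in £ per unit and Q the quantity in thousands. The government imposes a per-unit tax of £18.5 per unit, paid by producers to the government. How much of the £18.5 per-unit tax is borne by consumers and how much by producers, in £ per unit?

Consumers bear £7.4 per unit; producers bear £11.1 per unit.

Before the tax: set 341 − 6P = 4P + 131 → P* = £21, Q* = 215.
With the tax collected from producers, supply shifts: Qs = 4(P − 18.5) + 131.
Solving gives Q = 170.6 with consumers paying £28.4 and producers receiving £9.9 (the £18.5 wedge).
Burden on consumers: £7.4; on producers: £11.1. (They sum to £18.5.)
The less price-elastic side of the market bears the larger share of a per-unit tax.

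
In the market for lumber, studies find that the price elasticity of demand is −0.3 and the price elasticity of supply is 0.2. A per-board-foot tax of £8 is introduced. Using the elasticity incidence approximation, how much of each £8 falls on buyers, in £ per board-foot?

Incidence ratio: buyers' share ≈ εs / (εs + |εd|) = 0.2 / (0.2 + 0.3) = 0.4.
So buyers bear ≈ 0.4 × £8 = £3.2; producers bear £4.8.

Buyers bear ≈ £3.2 per board-foot.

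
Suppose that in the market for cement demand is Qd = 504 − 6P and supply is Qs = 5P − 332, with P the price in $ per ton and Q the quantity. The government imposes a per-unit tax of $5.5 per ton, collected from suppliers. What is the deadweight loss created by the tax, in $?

Without the tax, 504 − 6P = 5P − 332 gives 11P = 836, so P* = $76 and Q* = 48.
With the tax collected from suppliers, supply shifts: Qs = 5(P − 5.5) − 332.
New equilibrium: buyers pay $78.5, suppliers receive $73, Q = 33. (Wedge: Pb − Ps = 5.5.)
Quantity falls by |ΔQ| = |48 − 33| = 15.
DWL = ½ · t · |ΔQ| = ½ · 5.5 · 15 = $41.25.

Deadweight loss = $41.25.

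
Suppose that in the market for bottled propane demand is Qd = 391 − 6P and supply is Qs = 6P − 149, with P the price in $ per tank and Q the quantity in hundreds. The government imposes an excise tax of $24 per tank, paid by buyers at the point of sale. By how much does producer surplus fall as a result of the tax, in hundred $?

Producer surplus falls by $1020 hundred.

Without the tax, 391 − 6P = 6P − 149 gives 12P = 540, so P* = $45 and Q* = 121.
With the tax collected from buyers, demand (in seller-price terms) shifts: Qd = 391 − 6(P + 24).
New equilibrium: buyers pay $57, producers receive $33, Q = 49. (Wedge: Pb − Ps = 24.)
ΔPS is the trapezoid between Q = 49 and Q = 121 of height $12: ½ · (121 + 49) · 12 = $1020.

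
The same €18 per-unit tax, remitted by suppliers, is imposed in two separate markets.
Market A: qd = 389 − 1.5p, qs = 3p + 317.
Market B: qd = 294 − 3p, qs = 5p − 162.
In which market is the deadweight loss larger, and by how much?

Market A: pre-tax p* = €16, q* = 365; post-tax q = 347; deadweight loss = €162.
Market B: pre-tax p* = €57, q* = 123; post-tax q = 89.25; deadweight loss = €303.75.
Difference: €162 vs €303.75 → market B is larger by €141.75.

Market B, by €141.75.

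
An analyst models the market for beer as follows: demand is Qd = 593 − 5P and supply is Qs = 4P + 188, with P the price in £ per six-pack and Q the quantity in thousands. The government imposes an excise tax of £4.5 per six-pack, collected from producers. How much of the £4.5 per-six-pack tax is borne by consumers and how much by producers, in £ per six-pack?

Before the tax: set 593 − 5P = 4P + 188 → P* = £45, Q* = 368.
With the tax collected from producers, supply shifts: Qs = 4(P − 4.5) + 188.
Solving gives Q = 358 with consumers paying £47 and producers receiving £42.5 (the £4.5 wedge).
Burden on consumers: £2; on producers: £2.5. (They sum to £4.5.)

Consumers bear £2 per six-pack; producers bear £2.5 per six-pack.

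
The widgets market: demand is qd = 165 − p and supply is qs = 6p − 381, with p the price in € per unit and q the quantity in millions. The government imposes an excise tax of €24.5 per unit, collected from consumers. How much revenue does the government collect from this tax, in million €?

Tax revenue = €1617 million.

Before the tax: set 165 − p = 6p − 381 → p* = €78, q* = 87.
With the tax collected from consumers, demand (in seller-price terms) shifts: qd = 165 − (p + 24.5).
New equilibrium: consumers pay €99, sellers receive €74.5, q = 66. (Wedge: pb − ps = 24.5.)
Revenue = t · Q = 24.5 · 66 = €1617.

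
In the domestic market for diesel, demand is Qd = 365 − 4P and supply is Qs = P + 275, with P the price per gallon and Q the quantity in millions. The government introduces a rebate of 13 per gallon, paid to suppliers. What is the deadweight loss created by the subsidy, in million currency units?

Deadweight loss = 67.6 million.

Without the subsidy, 365 − 4P = P + 275 gives 5P = 90, so P* = 18 and Q* = 293.
With a per-unit subsidy paid to suppliers, each receives P + 13 per unit sold, so supply becomes Qs = (P + 13) + 275.
Solving gives Q = 303.4 with consumers paying 15.4 and suppliers receiving 28.4 (the 13 wedge).
Quantity rises by |ΔQ| = |293 − 303.4| = 10.4.
DWL = ½ · t · |ΔQ| = ½ · 13 · 10.4 = 67.6.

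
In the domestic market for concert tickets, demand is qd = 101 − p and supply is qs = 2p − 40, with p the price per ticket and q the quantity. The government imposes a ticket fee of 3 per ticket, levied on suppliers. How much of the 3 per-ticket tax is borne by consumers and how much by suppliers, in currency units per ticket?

Without the tax, 101 − p = 2p − 40 gives 3p = 141, so p* = 47 and q* = 54.
With the tax collected from suppliers, supply shifts: qs = 2(p − 3) − 40.
Solving gives q = 52 with consumers paying 49 and suppliers receiving 46 (the 3 wedge).
Burden on consumers: 2; on suppliers: 1. (They sum to 3.)

Consumers bear 2 per ticket; suppliers bear 1 per ticket.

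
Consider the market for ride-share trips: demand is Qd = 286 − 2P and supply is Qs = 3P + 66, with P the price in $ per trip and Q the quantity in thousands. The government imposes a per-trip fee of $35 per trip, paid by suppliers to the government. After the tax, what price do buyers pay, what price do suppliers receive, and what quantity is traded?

Before the tax: set 286 − 2P = 3P + 66 → P* = $44, Q* = 198.
With the tax collected from suppliers, supply shifts: Qs = 3(P − 35) + 66.
New equilibrium: buyers pay $65, suppliers receive $30, Q = 156. (Wedge: Pb − Ps = 35.)

Buyers pay $65; suppliers receive $30; quantity = 156.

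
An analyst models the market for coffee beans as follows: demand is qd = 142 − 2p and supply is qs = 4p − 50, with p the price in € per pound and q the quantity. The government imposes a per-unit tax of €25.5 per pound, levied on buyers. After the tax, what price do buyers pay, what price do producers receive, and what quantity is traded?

Buyers pay €49; producers receive €23.5; quantity = 44.

Before the tax: set 142 − 2p = 4p − 50 → p* = €32, q* = 78.
With the tax collected from buyers, demand (in seller-price terms) shifts: qd = 142 − 2(p + 25.5).
Solving gives q = 44 with buyers paying €49 and producers receiving €23.5 (the €25.5 wedge).
The less price-elastic side of the market bears the larger share of a per-unit tax.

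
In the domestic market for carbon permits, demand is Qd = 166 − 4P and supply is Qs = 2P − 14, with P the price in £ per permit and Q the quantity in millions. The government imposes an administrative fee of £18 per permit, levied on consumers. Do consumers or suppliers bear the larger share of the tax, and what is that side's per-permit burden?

Without the tax, 166 − 4P = 2P − 14 gives 6P = 180, so P* = £30 and Q* = 46.
With the tax collected from consumers, demand (in seller-price terms) shifts: Qd = 166 − 4(P + 18).
Solving gives Q = 22 with consumers paying £36 and suppliers receiving £18 (the £18 wedge).
Per-permit burden: consumers £6, suppliers £12.
Suppliers take the larger share because supply is less price-elastic here (demand slope 4 vs supply slope 2).
The less price-elastic side of the market bears the larger share of a per-unit tax.

Suppliers bear the larger share: £12 per permit.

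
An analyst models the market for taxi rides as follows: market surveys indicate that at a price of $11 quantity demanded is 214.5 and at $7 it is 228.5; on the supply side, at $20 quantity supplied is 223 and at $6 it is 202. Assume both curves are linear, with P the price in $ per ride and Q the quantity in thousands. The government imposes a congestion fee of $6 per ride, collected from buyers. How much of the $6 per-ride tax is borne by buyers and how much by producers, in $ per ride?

Demand slope: (228.5 − 214.5)/(7 − 11) = -3.5, so Qd = 253 − 3.5P.
Supply slope: (202 − 223)/(6 − 20) = 1.5, so Qs = 1.5P + 193.
Before the tax: set 253 − 3.5P = 1.5P + 193 → P* = $12, Q* = 211.
With the tax collected from buyers, demand (in seller-price terms) shifts: Qd = 253 − 3.5(P + 6).
Solving gives Q = 204.7 with buyers paying $13.8 and producers receiving $7.8 (the $6 wedge).
Burden on buyers: $1.8; on producers: $4.2. (They sum to $6.)
The less price-elastic side of the market bears the larger share of a per-unit tax.

Buyers bear $1.8 per ride; producers bear $4.2 per ride.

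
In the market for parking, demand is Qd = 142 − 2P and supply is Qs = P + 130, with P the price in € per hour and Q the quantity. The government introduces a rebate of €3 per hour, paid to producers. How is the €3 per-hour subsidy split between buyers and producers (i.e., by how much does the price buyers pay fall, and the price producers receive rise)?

Buyers gain €1 per hour; producers gain €2 per hour.

Without the subsidy, 142 − 2P = P + 130 gives 3P = 12, so P* = €4 and Q* = 134.
With a per-unit subsidy paid to producers, each receives P + 3 per unit sold, so supply becomes Qs = (P + 3) + 130.
Solving gives Q = 136 with buyers paying €3 and producers receiving €6 (the €3 wedge).
Gain to buyers: €1; to producers: €2. (They sum to €3.)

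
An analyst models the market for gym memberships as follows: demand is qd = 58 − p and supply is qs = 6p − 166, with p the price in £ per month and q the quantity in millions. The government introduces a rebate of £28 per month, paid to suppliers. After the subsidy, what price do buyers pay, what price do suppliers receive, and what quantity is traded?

Without the subsidy, 58 − p = 6p − 166 gives 7p = 224, so p* = £32 and q* = 26.
With a per-unit subsidy paid to suppliers, each receives p + 28 per unit sold, so supply becomes qs = 6(p + 28) − 166.
New equilibrium: buyers pay £8, suppliers receive £36, q = 50. (Wedge: pb − ps = −28.)

Buyers pay £8; suppliers receive £36; quantity = 50.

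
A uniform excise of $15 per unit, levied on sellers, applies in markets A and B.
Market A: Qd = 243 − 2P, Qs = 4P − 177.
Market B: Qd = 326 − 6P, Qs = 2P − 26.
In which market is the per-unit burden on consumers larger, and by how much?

Market A, by $6.25.

Market A: pre-tax P* = $70, Q* = 103; post-tax Q = 83; per-unit burden on consumers = $10.
Market B: pre-tax P* = $44, Q* = 62; post-tax Q = 39.5; per-unit burden on consumers = $3.75.
Difference: $10 vs $3.75 → market A is larger by $6.25.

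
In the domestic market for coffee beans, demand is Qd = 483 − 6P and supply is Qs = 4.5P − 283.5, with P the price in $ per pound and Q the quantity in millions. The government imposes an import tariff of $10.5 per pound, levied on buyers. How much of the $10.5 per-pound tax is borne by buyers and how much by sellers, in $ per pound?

Buyers bear $4.5 per pound; sellers bear $6 per pound.

Without the tax, 483 − 6P = 4.5P − 283.5 gives 10.5P = 766.5, so P* = $73 and Q* = 45.
With the tax collected from buyers, demand (in seller-price terms) shifts: Qd = 483 − 6(P + 10.5).
Solving gives Q = 18 with buyers paying $77.5 and sellers receiving $67 (the $10.5 wedge).
Burden on buyers: $4.5; on sellers: $6. (They sum to $10.5.)
The less price-elastic side of the market bears the larger share of a per-unit tax.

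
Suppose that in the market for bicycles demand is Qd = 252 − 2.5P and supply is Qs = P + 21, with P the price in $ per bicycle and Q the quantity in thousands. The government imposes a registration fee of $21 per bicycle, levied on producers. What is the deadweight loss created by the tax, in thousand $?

Deadweight loss = $157.5 thousand.

Before the tax: set 252 − 2.5P = P + 21 → P* = $66, Q* = 87.
With the tax collected from producers, supply shifts: Qs = (P − 21) + 21.
New equilibrium: buyers pay $72, producers receive $51, Q = 72. (Wedge: Pb − Ps = 21.)
Quantity falls by |ΔQ| = |87 − 72| = 15.
DWL = ½ · t · |ΔQ| = ½ · 21 · 15 = $157.5.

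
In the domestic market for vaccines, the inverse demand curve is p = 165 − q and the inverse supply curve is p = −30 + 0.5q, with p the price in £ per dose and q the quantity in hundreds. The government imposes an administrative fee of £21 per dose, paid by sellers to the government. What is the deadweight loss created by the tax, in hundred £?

Inverting to q(p) form: qd = 165 − p; qs = 2p + 60.
Without the tax, 165 − p = 2p + 60 gives 3p = 105, so p* = £35 and q* = 130.
With the tax collected from sellers, supply shifts: qs = 2(p − 21) + 60.
New equilibrium: consumers pay £49, sellers receive £28, q = 116. (Wedge: pb − ps = 21.)
Quantity falls by |ΔQ| = |130 − 116| = 14.
DWL = ½ · t · |ΔQ| = ½ · 21 · 14 = £147.

Deadweight loss = £147 hundred.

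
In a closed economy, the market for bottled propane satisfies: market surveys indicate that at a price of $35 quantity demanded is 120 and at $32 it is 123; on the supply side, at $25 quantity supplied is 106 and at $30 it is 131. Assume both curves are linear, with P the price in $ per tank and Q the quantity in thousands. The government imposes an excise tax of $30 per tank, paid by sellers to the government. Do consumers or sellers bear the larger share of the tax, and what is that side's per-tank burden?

Consumers bear the larger share: $25 per tank.

Demand slope: (123 − 120)/(32 − 35) = -1, so Qd = 155 − P.
Supply slope: (131 − 106)/(30 − 25) = 5, so Qs = 5P − 19.
Without the tax, 155 − P = 5P − 19 gives 6P = 174, so P* = $29 and Q* = 126.
With the tax collected from sellers, supply shifts: Qs = 5(P − 30) − 19.
Solving gives Q = 101 with consumers paying $54 and sellers receiving $24 (the $30 wedge).
Per-tank burden: consumers $25, sellers $5.
Consumers take the larger share because demand is less price-elastic here (demand slope 1 vs supply slope 5).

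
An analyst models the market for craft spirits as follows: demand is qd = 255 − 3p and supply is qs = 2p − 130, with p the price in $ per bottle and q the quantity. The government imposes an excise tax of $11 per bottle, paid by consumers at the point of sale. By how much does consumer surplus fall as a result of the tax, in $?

Before the tax: set 255 − 3p = 2p − 130 → p* = $77, q* = 24.
With the tax collected from consumers, demand (in seller-price terms) shifts: qd = 255 − 3(p + 11).
New equilibrium: consumers pay $81.4, suppliers receive $70.4, q = 10.8. (Wedge: pb − ps = 11.)
ΔCS is the trapezoid between Q = 10.8 and Q = 24 of height $4.4: ½ · (24 + 10.8) · 4.4 = $76.56.

Consumer surplus falls by $76.56.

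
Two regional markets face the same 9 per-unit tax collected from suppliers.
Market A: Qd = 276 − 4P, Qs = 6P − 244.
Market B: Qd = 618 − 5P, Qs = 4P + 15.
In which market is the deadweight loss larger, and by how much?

Market A, by 7.2.

Market A: pre-tax P* = 52, Q* = 68; post-tax Q = 46.4; deadweight loss = 97.2.
Market B: pre-tax P* = 67, Q* = 283; post-tax Q = 263; deadweight loss = 90.
Difference: 97.2 vs 90 → market A is larger by 7.2.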